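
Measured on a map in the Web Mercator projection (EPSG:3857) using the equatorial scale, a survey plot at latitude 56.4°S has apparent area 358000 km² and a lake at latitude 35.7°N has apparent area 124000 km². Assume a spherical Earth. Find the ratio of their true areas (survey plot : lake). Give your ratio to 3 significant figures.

Since Mercator area scale is 1/cos²φ, the true area equals the apparent area multiplied by cos²φ.
True area of survey plot: 358000 × cos²(56.4°) = 358000 × 0.3062 = 109600 km².
True area of lake: 124000 × cos²(35.7°) = 124000 × 0.6595 = 81780 km².
Ratio = 109600 / 81780 ≈ 1.34.

1.34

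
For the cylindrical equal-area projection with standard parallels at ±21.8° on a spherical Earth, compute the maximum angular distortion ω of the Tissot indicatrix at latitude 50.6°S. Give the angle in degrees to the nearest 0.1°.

For cylindrical equal-area with standard parallel φ₀, h = cos φ / cos φ₀ and k = cos φ₀ / cos φ, so h·k = 1.
At 50.6°: h = 0.6836, k = 1.463; principal scales a = 1.463, b = 0.6836.
sin(ω/2) = (a − b)/(a + b) = 0.7792/2.146 = 0.3630, so ω = 2 arcsin(0.3630) ≈ 42.6°.

42.6°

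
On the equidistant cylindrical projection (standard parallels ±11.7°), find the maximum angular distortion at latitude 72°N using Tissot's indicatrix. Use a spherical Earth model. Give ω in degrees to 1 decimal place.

The equidistant cylindrical projection with φ₀ = 11.7° has h = 1 (meridians true) and k = cos φ₀ / cos φ along parallels.
At 72°: h = 1.000, k = 3.169; principal scales a = 3.169, b = 1.000.
sin(ω/2) = (a − b)/(a + b) = 2.169/4.169 = 0.5202, so ω = 2 arcsin(0.5202) ≈ 62.7°.

62.7°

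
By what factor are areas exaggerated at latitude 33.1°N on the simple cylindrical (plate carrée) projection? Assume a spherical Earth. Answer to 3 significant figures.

In the plate carrée (x = Rλ, y = Rφ), meridians are true-scale (h = 1) and parallels are stretched by k = sec φ.
Areal scale = h·k = 1 × sec φ; at 33.1°, h = 1.000, k = 1.194, so h·k = 1.194.

1.19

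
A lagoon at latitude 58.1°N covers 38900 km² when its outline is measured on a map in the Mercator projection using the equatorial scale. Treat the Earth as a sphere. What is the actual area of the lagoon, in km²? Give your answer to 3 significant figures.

10900 km²

For Mercator, h = k = sec φ (a conformal cylindrical projection has a single point scale, 1/cos φ).
Areal scale = k² = sec²φ = 1/cos²(58.1°) = 1/0.5284² = 3.581.
True area = apparent / (areal scale) = 38900 / 3.581 ≈ 10900 km².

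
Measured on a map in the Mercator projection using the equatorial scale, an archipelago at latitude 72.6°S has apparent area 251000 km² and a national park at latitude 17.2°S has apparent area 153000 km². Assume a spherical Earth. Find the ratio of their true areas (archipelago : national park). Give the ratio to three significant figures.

0.161

Mercator's areal exaggeration is sec²φ; hence true area = (apparent area) · cos²φ.
True area of archipelago: 251000 × cos²(72.6°) = 251000 × 0.08943 = 22450 km².
True area of national park: 153000 × cos²(17.2°) = 153000 × 0.9126 = 139600 km².
Ratio = 22450 / 139600 ≈ 0.161.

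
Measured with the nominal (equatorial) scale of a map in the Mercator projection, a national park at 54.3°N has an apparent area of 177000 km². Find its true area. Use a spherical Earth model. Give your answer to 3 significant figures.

Mercator is conformal, so the point scale is isotropic: h = k = sec φ = 1/cos φ.
Areal scale = k² = sec²φ = 1/cos²(54.3°) = 1/0.5835² = 2.937.
True area = apparent / (areal scale) = 177000 / 2.937 ≈ 60300 km².

60300 km²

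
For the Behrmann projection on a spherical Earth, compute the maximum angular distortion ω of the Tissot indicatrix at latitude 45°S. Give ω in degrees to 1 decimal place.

The Behrmann projection is cylindrical equal-area with φ₀ = 30°. For cylindrical equal-area with standard parallel φ₀, h = cos φ / cos φ₀ and k = cos φ₀ / cos φ, so h·k = 1.
At 45°: h = 0.8165, k = 1.225; principal scales a = 1.225, b = 0.8165.
sin(ω/2) = (a − b)/(a + b) = 0.4082/2.041 = 0.2000, so ω = 2 arcsin(0.2000) ≈ 23.1°.

23.1°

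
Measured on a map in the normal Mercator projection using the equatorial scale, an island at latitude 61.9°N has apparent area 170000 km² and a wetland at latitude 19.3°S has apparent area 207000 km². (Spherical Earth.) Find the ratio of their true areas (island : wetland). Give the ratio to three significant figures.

Mercator's areal exaggeration is sec²φ; hence true area = (apparent area) · cos²φ.
True area of island: 170000 × cos²(61.9°) = 170000 × 0.2219 = 37710 km².
True area of wetland: 207000 × cos²(19.3°) = 207000 × 0.8908 = 184400 km².
Ratio = 37710 / 184400 ≈ 0.205.

0.205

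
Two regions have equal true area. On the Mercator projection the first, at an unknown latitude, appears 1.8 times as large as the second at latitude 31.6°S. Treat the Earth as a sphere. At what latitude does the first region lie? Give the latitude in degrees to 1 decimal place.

For equal true areas on Mercator, apparent areas scale as sec²φ, so the ratio is cos²φ₂ / cos²φ₁.
cos²φ₂ / cos²φ₁ = 1.8  ⇒  cos φ₁ = cos 31.6° / √1.8 = 0.8517/1.342 = 0.6348.
φ₁ = arccos(0.6348) ≈ 50.6°.

50.6°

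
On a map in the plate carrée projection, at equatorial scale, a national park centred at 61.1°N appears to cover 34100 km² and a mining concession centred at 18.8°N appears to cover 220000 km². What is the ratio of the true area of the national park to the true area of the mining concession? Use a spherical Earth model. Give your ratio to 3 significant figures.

0.0791

On the plate carrée, areal scale = h·k = 1 × sec φ, so true area = apparent × cos φ.
True area of national park: 34100 × cos(61.1°) = 34100 × 0.4833 = 16480 km².
True area of mining concession: 220000 × cos(18.8°) = 220000 × 0.9466 = 208300 km².
Ratio = 16480 / 208300 ≈ 0.0791.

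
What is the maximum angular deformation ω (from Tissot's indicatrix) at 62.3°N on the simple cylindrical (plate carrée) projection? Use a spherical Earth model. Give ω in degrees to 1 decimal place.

For the equirectangular projection with φ₀ = 0 (plate carrée), h = 1 along meridians and k = sec φ along parallels.
At 62.3°: h = 1.000, k = 2.151; principal scales a = 2.151, b = 1.000.
sin(ω/2) = (a − b)/(a + b) = 1.151/3.151 = 0.3653, so ω = 2 arcsin(0.3653) ≈ 42.9°.

42.9°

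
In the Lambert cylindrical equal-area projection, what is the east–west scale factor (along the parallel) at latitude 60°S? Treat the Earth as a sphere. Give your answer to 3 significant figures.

2.00

The Lambert cylindrical equal-area projection is the cylindrical equal-area projection with its standard parallel at the equator (φ₀ = 0). For cylindrical equal-area with standard parallel φ₀, h = cos φ / cos φ₀ and k = cos φ₀ / cos φ, so h·k = 1.
k = cos 0° / cos 60° = 1.000/0.5000 = 2.000.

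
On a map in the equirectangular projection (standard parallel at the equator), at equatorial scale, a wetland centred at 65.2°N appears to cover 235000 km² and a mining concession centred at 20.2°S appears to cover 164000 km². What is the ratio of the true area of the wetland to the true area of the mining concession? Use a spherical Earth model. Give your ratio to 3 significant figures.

On the plate carrée, areal scale = h·k = 1 × sec φ, so true area = apparent × cos φ.
True area of wetland: 235000 × cos(65.2°) = 235000 × 0.4195 = 98570 km².
True area of mining concession: 164000 × cos(20.2°) = 164000 × 0.9385 = 153900 km².
Ratio = 98570 / 153900 ≈ 0.640.

0.640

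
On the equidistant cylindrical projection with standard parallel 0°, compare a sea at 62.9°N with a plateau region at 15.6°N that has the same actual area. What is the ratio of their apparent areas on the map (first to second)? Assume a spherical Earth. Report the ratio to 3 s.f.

2.11

For the equirectangular projection with φ₀ = 0 (plate carrée), h = 1 along meridians and k = sec φ along parallels.
Areal scale at 62.9°: h·k = 1.000 × 2.195 = 2.195.
Areal scale at 15.6°: h·k = 1.000 × 1.038 = 1.038.
Ratio = 2.195/1.038 ≈ 2.11.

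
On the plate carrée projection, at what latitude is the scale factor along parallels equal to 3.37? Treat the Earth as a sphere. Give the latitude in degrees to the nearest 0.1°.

72.7°

Plate carrée: h = 1, k = sec φ along parallels.
sec φ = 3.37  ⇒  cos φ = 0.2967  ⇒  φ ≈ 72.7°.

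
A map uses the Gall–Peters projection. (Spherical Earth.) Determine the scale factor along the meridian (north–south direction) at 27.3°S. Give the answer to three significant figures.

1.26

Gall–Peters is a cylindrical equal-area projection with standard parallels at ±45°. A cylindrical equal-area projection with standard parallel φ₀ has meridian scale h = cos φ / cos φ₀ and parallel scale k = cos φ₀ / cos φ (so areas are preserved, h·k = 1).
h = cos 27.3° / cos 45° = 0.8886/0.7071 = 1.257.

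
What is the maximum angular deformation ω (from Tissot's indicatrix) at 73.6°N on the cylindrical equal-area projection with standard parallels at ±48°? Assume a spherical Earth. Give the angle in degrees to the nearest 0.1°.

88.5°

Cylindrical equal-area (φ₀ = 48°): h = cos φ / cos 48° along meridians, k = cos 48° / cos φ along parallels; h·k = 1.
At 73.6°: h = 0.4220, k = 2.370; principal scales a = 2.370, b = 0.4220.
sin(ω/2) = (a − b)/(a + b) = 1.948/2.792 = 0.6977, so ω = 2 arcsin(0.6977) ≈ 88.5°.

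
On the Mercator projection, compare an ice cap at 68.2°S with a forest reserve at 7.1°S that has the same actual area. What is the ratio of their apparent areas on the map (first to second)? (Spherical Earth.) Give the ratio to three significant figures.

7.14

Mercator is conformal with k = sec φ, so areal scale = k² = sec²φ.
At 68.2°: sec²(68.2°) = 1/0.3714² = 7.251.
At 7.1°: sec²(7.1°) = 1/0.9923² = 1.016.
Ratio = 7.251/1.016 = cos²(7.1°)/cos²(68.2°) ≈ 7.14.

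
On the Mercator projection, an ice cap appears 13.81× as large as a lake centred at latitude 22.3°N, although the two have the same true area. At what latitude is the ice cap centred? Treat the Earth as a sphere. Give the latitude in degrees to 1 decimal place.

75.6°

For equal true areas on Mercator, apparent areas scale as sec²φ, so the ratio is cos²φ₂ / cos²φ₁.
cos²φ₂ / cos²φ₁ = 13.81  ⇒  cos φ₁ = cos 22.3° / √13.81 = 0.9252/3.716 = 0.2490.
φ₁ = arccos(0.2490) ≈ 75.6°.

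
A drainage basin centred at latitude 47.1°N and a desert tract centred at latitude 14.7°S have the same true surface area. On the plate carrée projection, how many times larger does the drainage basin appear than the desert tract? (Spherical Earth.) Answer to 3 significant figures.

1.42

For the equirectangular projection with φ₀ = 0 (plate carrée), h = 1 along meridians and k = sec φ along parallels.
Areal scale at 47.1°: h·k = 1.000 × 1.469 = 1.469.
Areal scale at 14.7°: h·k = 1.000 × 1.034 = 1.034.
Ratio = 1.469/1.034 ≈ 1.42.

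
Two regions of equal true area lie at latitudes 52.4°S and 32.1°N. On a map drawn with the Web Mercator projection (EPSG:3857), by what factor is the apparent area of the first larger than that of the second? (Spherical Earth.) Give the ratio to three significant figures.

1.93

Mercator areal scale is sec²φ.
At 52.4°: sec²(52.4°) = 1/0.6101² = 2.686.
At 32.1°: sec²(32.1°) = 1/0.8471² = 1.394.
Ratio = 2.686/1.394 = cos²(32.1°)/cos²(52.4°) ≈ 1.93.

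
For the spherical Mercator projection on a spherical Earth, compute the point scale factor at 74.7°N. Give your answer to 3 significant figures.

Mercator is conformal, so the point scale is isotropic: h = k = sec φ = 1/cos φ.
k = 1/cos 74.7° = 1/0.2639 = 3.790.

3.79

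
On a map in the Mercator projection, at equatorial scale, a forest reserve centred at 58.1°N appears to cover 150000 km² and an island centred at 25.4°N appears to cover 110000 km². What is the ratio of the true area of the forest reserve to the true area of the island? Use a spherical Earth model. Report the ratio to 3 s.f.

0.467

Mercator's areal exaggeration is sec²φ; hence true area = (apparent area) · cos²φ.
True area of forest reserve: 150000 × cos²(58.1°) = 150000 × 0.2792 = 41890 km².
True area of island: 110000 × cos²(25.4°) = 110000 × 0.8160 = 89760 km².
Ratio = 41890 / 89760 ≈ 0.467.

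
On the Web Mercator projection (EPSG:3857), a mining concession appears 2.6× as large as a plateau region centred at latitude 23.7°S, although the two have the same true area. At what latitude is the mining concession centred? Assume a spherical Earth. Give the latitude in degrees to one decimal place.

55.4°

Mercator areal scale is sec²φ, so apparent-area ratio = sec²φ₁ / sec²φ₂ = cos²φ₂ / cos²φ₁.
cos²φ₂ / cos²φ₁ = 2.6  ⇒  cos φ₁ = cos 23.7° / √2.6 = 0.9157/1.612 = 0.5679.
φ₁ = arccos(0.5679) ≈ 55.4°.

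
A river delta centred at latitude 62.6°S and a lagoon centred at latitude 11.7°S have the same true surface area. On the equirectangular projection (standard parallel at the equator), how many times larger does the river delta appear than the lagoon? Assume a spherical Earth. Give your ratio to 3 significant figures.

For the equirectangular projection with φ₀ = 0 (plate carrée), h = 1 along meridians and k = sec φ along parallels.
Areal scale at 62.6°: h·k = 1.000 × 2.173 = 2.173.
Areal scale at 11.7°: h·k = 1.000 × 1.021 = 1.021.
Ratio = 2.173/1.021 ≈ 2.13.

2.13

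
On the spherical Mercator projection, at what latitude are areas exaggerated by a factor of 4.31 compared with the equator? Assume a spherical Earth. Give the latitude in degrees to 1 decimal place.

Mercator areal scale is sec²φ.
sec²φ = 4.31  ⇒  cos²φ = 0.2320  ⇒  cos φ = 0.4817.
φ = arccos(0.4817) ≈ 61.2°.

61.2°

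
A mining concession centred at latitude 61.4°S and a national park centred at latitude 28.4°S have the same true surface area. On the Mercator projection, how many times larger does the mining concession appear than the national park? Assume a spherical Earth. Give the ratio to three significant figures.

On Mercator, area is exaggerated by sec²φ = 1/cos²φ.
At 61.4°: sec²(61.4°) = 1/0.4787² = 4.364.
At 28.4°: sec²(28.4°) = 1/0.8796² = 1.292.
Ratio = 4.364/1.292 = cos²(28.4°)/cos²(61.4°) ≈ 3.38.

3.38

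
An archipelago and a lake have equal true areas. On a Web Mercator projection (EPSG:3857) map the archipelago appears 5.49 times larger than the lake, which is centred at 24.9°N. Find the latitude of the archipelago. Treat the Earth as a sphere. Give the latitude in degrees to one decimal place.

67.2°

Mercator areal scale is sec²φ, so apparent-area ratio = sec²φ₁ / sec²φ₂ = cos²φ₂ / cos²φ₁.
cos²φ₂ / cos²φ₁ = 5.49  ⇒  cos φ₁ = cos 24.9° / √5.49 = 0.9070/2.343 = 0.3871.
φ₁ = arccos(0.3871) ≈ 67.2°.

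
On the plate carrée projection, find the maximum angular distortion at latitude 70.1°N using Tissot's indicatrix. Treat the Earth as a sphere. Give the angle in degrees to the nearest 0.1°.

59.0°

Plate carrée maps x = Rλ, y = Rφ. The meridian scale is h = 1 and the parallel scale is k = 1/cos φ = sec φ.
At 70.1°: h = 1.000, k = 2.938; principal scales a = 2.938, b = 1.000.
sin(ω/2) = (a − b)/(a + b) = 1.938/3.938 = 0.4921, so ω = 2 arcsin(0.4921) ≈ 59.0°.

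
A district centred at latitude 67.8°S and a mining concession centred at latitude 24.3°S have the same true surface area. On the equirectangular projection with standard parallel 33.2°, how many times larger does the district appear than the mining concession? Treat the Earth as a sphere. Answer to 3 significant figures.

2.41

In the equirectangular projection with standard parallel φ₀ = 33.2° (x = Rλ cos φ₀, y = Rφ), meridians are true-scale (h = 1) and the parallel scale is k = cos φ₀ / cos φ.
Areal scale at 67.8°: h·k = 1.000 × 2.215 = 2.215.
Areal scale at 24.3°: h·k = 1.000 × 0.9181 = 0.9181.
Ratio = 2.215/0.9181 ≈ 2.41.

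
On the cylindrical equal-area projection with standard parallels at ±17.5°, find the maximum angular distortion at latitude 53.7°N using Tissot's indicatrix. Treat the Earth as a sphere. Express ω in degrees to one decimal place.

A cylindrical equal-area projection with standard parallel φ₀ has meridian scale h = cos φ / cos φ₀ and parallel scale k = cos φ₀ / cos φ (so areas are preserved, h·k = 1).
At 53.7°: h = 0.6207, k = 1.611; principal scales a = 1.611, b = 0.6207.
sin(ω/2) = (a − b)/(a + b) = 0.9902/2.232 = 0.4437, so ω = 2 arcsin(0.4437) ≈ 52.7°.

52.7°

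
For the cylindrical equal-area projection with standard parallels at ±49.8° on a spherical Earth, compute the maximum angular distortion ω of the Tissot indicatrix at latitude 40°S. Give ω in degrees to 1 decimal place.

19.5°

Cylindrical equal-area (φ₀ = 49.8°): h = cos φ / cos 49.8° along meridians, k = cos 49.8° / cos φ along parallels; h·k = 1.
At 40°: h = 1.187, k = 0.8426; principal scales a = 1.187, b = 0.8426.
sin(ω/2) = (a − b)/(a + b) = 0.3442/2.029 = 0.1696, so ω = 2 arcsin(0.1696) ≈ 19.5°.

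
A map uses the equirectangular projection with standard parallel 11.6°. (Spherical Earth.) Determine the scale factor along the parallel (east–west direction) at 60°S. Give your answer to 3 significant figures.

1.96

With standard parallel φ₀ = 11.6°, the equirectangular projection gives x = Rλ cos φ₀, y = Rφ, so h = 1 and k = cos 11.6° / cos φ.
k = cos 11.6° / cos 60° = 0.9796/0.5000 = 1.959.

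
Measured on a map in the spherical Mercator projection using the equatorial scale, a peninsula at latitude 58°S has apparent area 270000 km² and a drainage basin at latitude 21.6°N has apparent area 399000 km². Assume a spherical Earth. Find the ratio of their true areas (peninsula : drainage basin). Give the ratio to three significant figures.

0.220

On Mercator the areal scale is sec²φ, so true area = apparent × cos²φ.
True area of peninsula: 270000 × cos²(58°) = 270000 × 0.2808 = 75820 km².
True area of drainage basin: 399000 × cos²(21.6°) = 399000 × 0.8645 = 344900 km².
Ratio = 75820 / 344900 ≈ 0.220.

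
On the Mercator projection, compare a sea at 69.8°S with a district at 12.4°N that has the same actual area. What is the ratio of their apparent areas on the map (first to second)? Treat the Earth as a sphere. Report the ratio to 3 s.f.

Mercator areal scale is sec²φ.
At 69.8°: sec²(69.8°) = 1/0.3453² = 8.387.
At 12.4°: sec²(12.4°) = 1/0.9767² = 1.048.
Ratio = 8.387/1.048 = cos²(12.4°)/cos²(69.8°) ≈ 8.00.

8.00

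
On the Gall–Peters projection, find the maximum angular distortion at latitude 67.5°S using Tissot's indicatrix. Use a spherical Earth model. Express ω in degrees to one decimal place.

66.3°

The Gall–Peters projection is cylindrical equal-area with φ₀ = 45°. Cylindrical equal-area (φ₀ = 45°): h = cos φ / cos 45° along meridians, k = cos 45° / cos φ along parallels; h·k = 1.
At 67.5°: h = 0.5412, k = 1.848; principal scales a = 1.848, b = 0.5412.
sin(ω/2) = (a − b)/(a + b) = 1.307/2.389 = 0.5469, so ω = 2 arcsin(0.5469) ≈ 66.3°.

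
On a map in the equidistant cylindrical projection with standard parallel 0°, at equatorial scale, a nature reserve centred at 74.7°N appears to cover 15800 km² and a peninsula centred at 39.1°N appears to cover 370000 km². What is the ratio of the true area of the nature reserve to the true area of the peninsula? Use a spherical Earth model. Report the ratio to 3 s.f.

Plate carrée has h = 1 and k = sec φ, giving areal scale sec φ; true area = (apparent area) · cos φ.
True area of nature reserve: 15800 × cos(74.7°) = 15800 × 0.2639 = 4169 km².
True area of peninsula: 370000 × cos(39.1°) = 370000 × 0.7760 = 287100 km².
Ratio = 4169 / 287100 ≈ 0.0145.

0.0145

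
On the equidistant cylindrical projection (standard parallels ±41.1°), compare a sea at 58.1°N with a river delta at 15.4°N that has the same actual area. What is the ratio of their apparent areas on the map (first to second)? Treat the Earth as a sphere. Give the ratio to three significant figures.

The equidistant cylindrical projection with φ₀ = 41.1° has h = 1 (meridians true) and k = cos φ₀ / cos φ along parallels.
Areal scale at 58.1°: h·k = 1.000 × 1.426 = 1.426.
Areal scale at 15.4°: h·k = 1.000 × 0.7816 = 0.7816.
Ratio = 1.426/0.7816 ≈ 1.82.

1.82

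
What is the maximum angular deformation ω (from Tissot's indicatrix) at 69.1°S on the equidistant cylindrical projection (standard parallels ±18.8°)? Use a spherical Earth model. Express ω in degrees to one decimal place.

The equidistant cylindrical projection with φ₀ = 18.8° has h = 1 (meridians true) and k = cos φ₀ / cos φ along parallels.
At 69.1°: h = 1.000, k = 2.654; principal scales a = 2.654, b = 1.000.
sin(ω/2) = (a − b)/(a + b) = 1.654/3.654 = 0.4526, so ω = 2 arcsin(0.4526) ≈ 53.8°.

53.8°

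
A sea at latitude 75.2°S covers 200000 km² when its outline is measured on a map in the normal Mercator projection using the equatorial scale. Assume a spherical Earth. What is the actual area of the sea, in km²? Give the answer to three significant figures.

For Mercator, h = k = sec φ (a conformal cylindrical projection has a single point scale, 1/cos φ).
Areal scale = k² = sec²φ = 1/cos²(75.2°) = 1/0.2554² = 15.33.
True area = apparent / (areal scale) = 200000 / 15.33 ≈ 13100 km².

13100 km²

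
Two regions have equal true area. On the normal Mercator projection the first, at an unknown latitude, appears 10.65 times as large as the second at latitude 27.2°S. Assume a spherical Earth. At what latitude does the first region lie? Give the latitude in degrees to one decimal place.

For equal true areas on Mercator, apparent areas scale as sec²φ, so the ratio is cos²φ₂ / cos²φ₁.
cos²φ₂ / cos²φ₁ = 10.65  ⇒  cos φ₁ = cos 27.2° / √10.65 = 0.8894/3.263 = 0.2725.
φ₁ = arccos(0.2725) ≈ 74.2°.

74.2°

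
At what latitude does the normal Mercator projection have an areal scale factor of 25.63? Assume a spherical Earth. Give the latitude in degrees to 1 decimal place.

78.6°

Mercator areal scale is sec²φ.
sec²φ = 25.63  ⇒  cos²φ = 0.03902  ⇒  cos φ = 0.1975.
φ = arccos(0.1975) ≈ 78.6°.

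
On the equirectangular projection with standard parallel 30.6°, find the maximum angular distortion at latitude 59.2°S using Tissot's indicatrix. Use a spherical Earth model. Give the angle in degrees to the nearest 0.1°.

29.4°

With standard parallel φ₀ = 30.6°, the equirectangular projection gives x = Rλ cos φ₀, y = Rφ, so h = 1 and k = cos 30.6° / cos φ.
At 59.2°: h = 1.000, k = 1.681; principal scales a = 1.681, b = 1.000.
sin(ω/2) = (a − b)/(a + b) = 0.6810/2.681 = 0.2540, so ω = 2 arcsin(0.2540) ≈ 29.4°.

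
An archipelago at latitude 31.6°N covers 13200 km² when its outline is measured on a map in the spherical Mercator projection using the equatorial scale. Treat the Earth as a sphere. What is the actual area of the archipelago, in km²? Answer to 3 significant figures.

For Mercator, h = k = sec φ (a conformal cylindrical projection has a single point scale, 1/cos φ).
Areal scale = k² = sec²φ = 1/cos²(31.6°) = 1/0.8517² = 1.378.
True area = apparent / (areal scale) = 13200 / 1.378 ≈ 9580 km².

9580 km²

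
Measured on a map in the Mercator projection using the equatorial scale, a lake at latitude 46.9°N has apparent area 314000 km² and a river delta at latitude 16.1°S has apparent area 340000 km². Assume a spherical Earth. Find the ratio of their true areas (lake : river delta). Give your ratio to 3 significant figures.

0.467

Since Mercator area scale is 1/cos²φ, the true area equals the apparent area multiplied by cos²φ.
True area of lake: 314000 × cos²(46.9°) = 314000 × 0.4669 = 146600 km².
True area of river delta: 340000 × cos²(16.1°) = 340000 × 0.9231 = 313900 km².
Ratio = 146600 / 313900 ≈ 0.467.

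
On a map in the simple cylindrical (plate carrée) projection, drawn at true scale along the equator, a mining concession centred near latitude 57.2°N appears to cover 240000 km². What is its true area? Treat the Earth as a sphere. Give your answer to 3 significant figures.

130000 km²

For the equirectangular projection with φ₀ = 0 (plate carrée), h = 1 along meridians and k = sec φ along parallels.
Areal scale = h·k = 1 × sec φ; at 57.2°, h = 1.000, k = 1.846, so h·k = 1.846.
True area = apparent / (areal scale) = 240000 / 1.846 ≈ 130000 km².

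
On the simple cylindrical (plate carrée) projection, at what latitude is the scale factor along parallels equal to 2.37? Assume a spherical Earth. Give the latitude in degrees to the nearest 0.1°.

Plate carrée: h = 1, k = sec φ along parallels.
sec φ = 2.37  ⇒  cos φ = 0.4219  ⇒  φ ≈ 65.0°.

65.0°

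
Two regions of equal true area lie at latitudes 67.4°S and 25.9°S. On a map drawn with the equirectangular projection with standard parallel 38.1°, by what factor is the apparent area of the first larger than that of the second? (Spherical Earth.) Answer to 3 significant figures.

2.34

The equidistant cylindrical projection with φ₀ = 38.1° has h = 1 (meridians true) and k = cos φ₀ / cos φ along parallels.
Areal scale at 67.4°: h·k = 1.000 × 2.048 = 2.048.
Areal scale at 25.9°: h·k = 1.000 × 0.8748 = 0.8748.
Ratio = 2.048/0.8748 ≈ 2.34.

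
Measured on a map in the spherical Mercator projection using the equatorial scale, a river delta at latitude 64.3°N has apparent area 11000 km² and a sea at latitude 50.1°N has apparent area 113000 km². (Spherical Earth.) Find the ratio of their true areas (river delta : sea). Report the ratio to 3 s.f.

On Mercator the areal scale is sec²φ, so true area = apparent × cos²φ.
True area of river delta: 11000 × cos²(64.3°) = 11000 × 0.1881 = 2069 km².
True area of sea: 113000 × cos²(50.1°) = 113000 × 0.4115 = 46490 km².
Ratio = 2069 / 46490 ≈ 0.0445.

0.0445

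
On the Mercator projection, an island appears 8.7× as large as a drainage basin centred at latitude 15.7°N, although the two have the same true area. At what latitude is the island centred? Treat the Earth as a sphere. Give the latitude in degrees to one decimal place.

For equal true areas on Mercator, apparent areas scale as sec²φ, so the ratio is cos²φ₂ / cos²φ₁.
cos²φ₂ / cos²φ₁ = 8.7  ⇒  cos φ₁ = cos 15.7° / √8.7 = 0.9627/2.950 = 0.3264.
φ₁ = arccos(0.3264) ≈ 71.0°.

71.0°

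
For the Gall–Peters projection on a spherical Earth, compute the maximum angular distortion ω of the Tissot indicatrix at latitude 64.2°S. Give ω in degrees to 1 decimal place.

53.5°

The Gall–Peters projection is cylindrical equal-area with φ₀ = 45°. A cylindrical equal-area projection with standard parallel φ₀ has meridian scale h = cos φ / cos φ₀ and parallel scale k = cos φ₀ / cos φ (so areas are preserved, h·k = 1).
At 64.2°: h = 0.6155, k = 1.625; principal scales a = 1.625, b = 0.6155.
sin(ω/2) = (a − b)/(a + b) = 1.009/2.240 = 0.4505, so ω = 2 arcsin(0.4505) ≈ 53.5°.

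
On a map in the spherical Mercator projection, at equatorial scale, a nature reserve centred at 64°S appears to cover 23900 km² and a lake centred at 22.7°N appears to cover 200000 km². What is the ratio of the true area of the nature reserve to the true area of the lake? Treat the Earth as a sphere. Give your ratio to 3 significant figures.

0.0270

On Mercator the areal scale is sec²φ, so true area = apparent × cos²φ.
True area of nature reserve: 23900 × cos²(64°) = 23900 × 0.1922 = 4593 km².
True area of lake: 200000 × cos²(22.7°) = 200000 × 0.8511 = 170200 km².
Ratio = 4593 / 170200 ≈ 0.0270.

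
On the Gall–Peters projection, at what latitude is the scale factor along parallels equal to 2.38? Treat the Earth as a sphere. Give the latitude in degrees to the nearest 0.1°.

Gall–Peters is a cylindrical equal-area projection with standard parallels at ±45°. A cylindrical equal-area projection with standard parallel φ₀ has meridian scale h = cos φ / cos φ₀ and parallel scale k = cos φ₀ / cos φ (so areas are preserved, h·k = 1).
k = cos φ₀ / cos φ = 2.38  ⇒  cos φ = cos 45° / 2.38 = 0.2971.
φ = arccos(0.2971) ≈ 72.7°.

72.7°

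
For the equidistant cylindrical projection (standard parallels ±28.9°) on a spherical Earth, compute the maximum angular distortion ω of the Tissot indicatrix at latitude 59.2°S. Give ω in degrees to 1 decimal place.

With standard parallel φ₀ = 28.9°, the equirectangular projection gives x = Rλ cos φ₀, y = Rφ, so h = 1 and k = cos 28.9° / cos φ.
At 59.2°: h = 1.000, k = 1.710; principal scales a = 1.710, b = 1.000.
sin(ω/2) = (a − b)/(a + b) = 0.7097/2.710 = 0.2619, so ω = 2 arcsin(0.2619) ≈ 30.4°.

30.4°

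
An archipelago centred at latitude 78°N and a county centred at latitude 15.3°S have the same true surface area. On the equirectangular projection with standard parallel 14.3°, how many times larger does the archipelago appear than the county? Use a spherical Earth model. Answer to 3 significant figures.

In the equirectangular projection with standard parallel φ₀ = 14.3° (x = Rλ cos φ₀, y = Rφ), meridians are true-scale (h = 1) and the parallel scale is k = cos φ₀ / cos φ.
Areal scale at 78°: h·k = 1.000 × 4.661 = 4.661.
Areal scale at 15.3°: h·k = 1.000 × 1.005 = 1.005.
Ratio = 4.661/1.005 ≈ 4.64.

4.64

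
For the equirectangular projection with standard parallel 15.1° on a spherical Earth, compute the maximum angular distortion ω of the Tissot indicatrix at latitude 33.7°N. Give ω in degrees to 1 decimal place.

The equidistant cylindrical projection with φ₀ = 15.1° has h = 1 (meridians true) and k = cos φ₀ / cos φ along parallels.
At 33.7°: h = 1.000, k = 1.160; principal scales a = 1.160, b = 1.000.
sin(ω/2) = (a − b)/(a + b) = 0.1605/2.160 = 0.07428, so ω = 2 arcsin(0.07428) ≈ 8.5°.

8.5°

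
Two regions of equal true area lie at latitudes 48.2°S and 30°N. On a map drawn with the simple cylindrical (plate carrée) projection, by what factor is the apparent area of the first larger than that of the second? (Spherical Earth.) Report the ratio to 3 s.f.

Plate carrée maps x = Rλ, y = Rφ. The meridian scale is h = 1 and the parallel scale is k = 1/cos φ = sec φ.
Areal scale at 48.2°: h·k = 1.000 × 1.500 = 1.500.
Areal scale at 30°: h·k = 1.000 × 1.155 = 1.155.
Ratio = 1.500/1.155 ≈ 1.30.

1.30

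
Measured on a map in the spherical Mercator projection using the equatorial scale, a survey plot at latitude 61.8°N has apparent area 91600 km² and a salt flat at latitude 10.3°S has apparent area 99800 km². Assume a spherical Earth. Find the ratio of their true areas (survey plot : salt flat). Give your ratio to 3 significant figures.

0.212

On Mercator the areal scale is sec²φ, so true area = apparent × cos²φ.
True area of survey plot: 91600 × cos²(61.8°) = 91600 × 0.2233 = 20450 km².
True area of salt flat: 99800 × cos²(10.3°) = 99800 × 0.9680 = 96610 km².
Ratio = 20450 / 96610 ≈ 0.212.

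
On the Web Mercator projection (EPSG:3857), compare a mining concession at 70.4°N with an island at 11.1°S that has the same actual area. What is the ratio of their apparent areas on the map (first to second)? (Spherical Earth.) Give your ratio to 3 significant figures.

8.56

Mercator is conformal with k = sec φ, so areal scale = k² = sec²φ.
At 70.4°: sec²(70.4°) = 1/0.3355² = 8.887.
At 11.1°: sec²(11.1°) = 1/0.9813² = 1.038.
Ratio = 8.887/1.038 = cos²(11.1°)/cos²(70.4°) ≈ 8.56.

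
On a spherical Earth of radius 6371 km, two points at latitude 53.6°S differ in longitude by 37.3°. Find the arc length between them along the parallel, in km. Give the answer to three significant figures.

Arc length along a parallel = R cos φ · Δλ (with Δλ in radians).
= 6371 × cos 53.6° × (37.3° × π/180) = 6371 × 0.5934 × 0.6510 ≈ 2460 km.

2460 km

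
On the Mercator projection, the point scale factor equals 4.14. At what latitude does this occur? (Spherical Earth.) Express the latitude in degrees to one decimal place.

76.0°

Mercator scale is k = sec φ = 1/cos φ.
1/cos φ = 4.14  ⇒  cos φ = 0.2415  ⇒  φ = arccos(0.2415) ≈ 76.0°.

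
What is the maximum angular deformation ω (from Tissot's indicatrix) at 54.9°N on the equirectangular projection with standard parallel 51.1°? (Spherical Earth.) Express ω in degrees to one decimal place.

With standard parallel φ₀ = 51.1°, the equirectangular projection gives x = Rλ cos φ₀, y = Rφ, so h = 1 and k = cos 51.1° / cos φ.
At 54.9°: h = 1.000, k = 1.092; principal scales a = 1.092, b = 1.000.
sin(ω/2) = (a − b)/(a + b) = 0.09210/2.092 = 0.04402, so ω = 2 arcsin(0.04402) ≈ 5.0°.

5.0°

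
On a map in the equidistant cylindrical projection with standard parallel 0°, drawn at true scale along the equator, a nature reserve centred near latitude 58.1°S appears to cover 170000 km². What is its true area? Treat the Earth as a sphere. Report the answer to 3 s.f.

For the equirectangular projection with φ₀ = 0 (plate carrée), h = 1 along meridians and k = sec φ along parallels.
Areal scale = h·k = 1 × sec φ; at 58.1°, h = 1.000, k = 1.892, so h·k = 1.892.
True area = apparent / (areal scale) = 170000 / 1.892 ≈ 89800 km².

89800 km²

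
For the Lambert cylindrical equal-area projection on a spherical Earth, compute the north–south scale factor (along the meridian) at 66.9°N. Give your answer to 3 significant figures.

The Lambert cylindrical equal-area projection is the cylindrical equal-area projection with its standard parallel at the equator (φ₀ = 0). A cylindrical equal-area projection with standard parallel φ₀ has meridian scale h = cos φ / cos φ₀ and parallel scale k = cos φ₀ / cos φ (so areas are preserved, h·k = 1).
h = cos 66.9° / cos 0° = 0.3923/1.000 = 0.3923.

0.392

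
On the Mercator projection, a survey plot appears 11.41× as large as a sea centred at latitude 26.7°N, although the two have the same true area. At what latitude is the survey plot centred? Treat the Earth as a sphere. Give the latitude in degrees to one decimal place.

On Mercator, (apparent₁)/(apparent₂) = sec²φ₁ / sec²φ₂ when true areas are equal.
cos²φ₂ / cos²φ₁ = 11.41  ⇒  cos φ₁ = cos 26.7° / √11.41 = 0.8934/3.378 = 0.2645.
φ₁ = arccos(0.2645) ≈ 74.7°.

74.7°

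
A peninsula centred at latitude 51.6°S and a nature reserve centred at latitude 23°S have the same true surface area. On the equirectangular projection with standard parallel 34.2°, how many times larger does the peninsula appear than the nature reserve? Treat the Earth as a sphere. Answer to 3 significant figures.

1.48

The equidistant cylindrical projection with φ₀ = 34.2° has h = 1 (meridians true) and k = cos φ₀ / cos φ along parallels.
Areal scale at 51.6°: h·k = 1.000 × 1.332 = 1.332.
Areal scale at 23°: h·k = 1.000 × 0.8985 = 0.8985.
Ratio = 1.332/0.8985 ≈ 1.48.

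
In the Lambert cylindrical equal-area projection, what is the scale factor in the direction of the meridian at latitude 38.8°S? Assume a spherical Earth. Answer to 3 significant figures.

The Lambert cylindrical equal-area projection is the cylindrical equal-area projection with its standard parallel at the equator (φ₀ = 0). For cylindrical equal-area with standard parallel φ₀, h = cos φ / cos φ₀ and k = cos φ₀ / cos φ, so h·k = 1.
h = cos 38.8° / cos 0° = 0.7793/1.000 = 0.7793.

0.779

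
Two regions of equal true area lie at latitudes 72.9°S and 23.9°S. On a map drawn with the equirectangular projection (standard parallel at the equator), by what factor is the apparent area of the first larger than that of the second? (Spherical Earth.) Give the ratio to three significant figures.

In the plate carrée (x = Rλ, y = Rφ), meridians are true-scale (h = 1) and parallels are stretched by k = sec φ.
Areal scale at 72.9°: h·k = 1.000 × 3.401 = 3.401.
Areal scale at 23.9°: h·k = 1.000 × 1.094 = 1.094.
Ratio = 3.401/1.094 ≈ 3.11.

3.11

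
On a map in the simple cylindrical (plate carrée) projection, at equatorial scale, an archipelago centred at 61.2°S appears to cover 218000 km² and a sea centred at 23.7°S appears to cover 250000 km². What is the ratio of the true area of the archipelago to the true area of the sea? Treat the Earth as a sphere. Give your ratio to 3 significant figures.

Plate carrée has h = 1 and k = sec φ, giving areal scale sec φ; true area = (apparent area) · cos φ.
True area of archipelago: 218000 × cos(61.2°) = 218000 × 0.4818 = 105000 km².
True area of sea: 250000 × cos(23.7°) = 250000 × 0.9157 = 228900 km².
Ratio = 105000 / 228900 ≈ 0.459.

0.459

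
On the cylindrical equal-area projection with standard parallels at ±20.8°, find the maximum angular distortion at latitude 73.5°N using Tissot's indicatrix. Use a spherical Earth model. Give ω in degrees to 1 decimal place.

112.4°

A cylindrical equal-area projection with standard parallel φ₀ has meridian scale h = cos φ / cos φ₀ and parallel scale k = cos φ₀ / cos φ (so areas are preserved, h·k = 1).
At 73.5°: h = 0.3038, k = 3.291; principal scales a = 3.291, b = 0.3038.
sin(ω/2) = (a − b)/(a + b) = 2.988/3.595 = 0.8310, so ω = 2 arcsin(0.8310) ≈ 112.4°.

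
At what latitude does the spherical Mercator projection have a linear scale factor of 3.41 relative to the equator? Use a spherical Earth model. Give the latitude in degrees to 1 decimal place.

72.9°

Mercator scale is k = sec φ = 1/cos φ.
1/cos φ = 3.41  ⇒  cos φ = 0.2933  ⇒  φ = arccos(0.2933) ≈ 72.9°.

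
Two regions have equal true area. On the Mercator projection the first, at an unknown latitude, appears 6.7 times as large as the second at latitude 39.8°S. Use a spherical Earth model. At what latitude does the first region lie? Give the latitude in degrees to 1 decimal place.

On Mercator, (apparent₁)/(apparent₂) = sec²φ₁ / sec²φ₂ when true areas are equal.
cos²φ₂ / cos²φ₁ = 6.7  ⇒  cos φ₁ = cos 39.8° / √6.7 = 0.7683/2.588 = 0.2968.
φ₁ = arccos(0.2968) ≈ 72.7°.

72.7°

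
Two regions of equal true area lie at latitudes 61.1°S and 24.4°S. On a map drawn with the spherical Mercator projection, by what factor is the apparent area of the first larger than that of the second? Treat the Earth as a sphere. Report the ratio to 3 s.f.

3.55

Mercator is conformal with k = sec φ, so areal scale = k² = sec²φ.
At 61.1°: sec²(61.1°) = 1/0.4833² = 4.282.
At 24.4°: sec²(24.4°) = 1/0.9107² = 1.206.
Ratio = 4.282/1.206 = cos²(24.4°)/cos²(61.1°) ≈ 3.55.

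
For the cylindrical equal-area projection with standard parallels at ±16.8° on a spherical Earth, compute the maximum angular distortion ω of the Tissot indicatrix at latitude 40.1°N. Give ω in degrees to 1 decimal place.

Cylindrical equal-area (φ₀ = 16.8°): h = cos φ / cos 16.8° along meridians, k = cos 16.8° / cos φ along parallels; h·k = 1.
At 40.1°: h = 0.7990, k = 1.252; principal scales a = 1.252, b = 0.7990.
sin(ω/2) = (a − b)/(a + b) = 0.4525/2.051 = 0.2207, so ω = 2 arcsin(0.2207) ≈ 25.5°.

25.5°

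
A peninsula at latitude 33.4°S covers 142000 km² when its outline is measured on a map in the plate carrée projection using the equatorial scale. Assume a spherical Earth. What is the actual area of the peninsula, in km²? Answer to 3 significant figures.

119000 km²

For the equirectangular projection with φ₀ = 0 (plate carrée), h = 1 along meridians and k = sec φ along parallels.
Areal scale = h·k = 1 × sec φ; at 33.4°, h = 1.000, k = 1.198, so h·k = 1.198.
True area = apparent / (areal scale) = 142000 / 1.198 ≈ 119000 km².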